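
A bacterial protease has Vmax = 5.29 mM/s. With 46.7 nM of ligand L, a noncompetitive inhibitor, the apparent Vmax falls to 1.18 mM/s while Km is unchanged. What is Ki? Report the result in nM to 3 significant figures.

13.4 nM

Noncompetitive: Vmax,app = Vmax/α with α = 1 + [I]/Ki.
α = Vmax/Vmax,app = 5.29/1.18 = 4.483.
Since α = 1 + [I]/Ki, [I]/Ki = 4.483 − 1 = 3.483 and Ki = 46.7/3.483 = 13.4 nM.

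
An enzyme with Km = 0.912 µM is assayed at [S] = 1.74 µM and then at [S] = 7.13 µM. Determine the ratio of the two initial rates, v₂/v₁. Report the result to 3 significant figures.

Since Vmax cancels, v₂/v₁ = [S]₂(Km+[S]₁) / [S]₁(Km+[S]₂).
= 7.13×(0.912+1.74) / (1.74×(0.912+7.13)) = 18.91/13.99 = 1.35.

1.35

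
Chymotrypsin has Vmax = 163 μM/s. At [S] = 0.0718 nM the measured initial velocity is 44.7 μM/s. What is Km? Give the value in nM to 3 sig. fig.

0.190 nM

From v = Vmax[S]/(Km+[S]), Km = [S](Vmax − v)/v.
Km = 0.0718 × (163 − 44.7) / 44.7 = 8.494/44.7 = 0.190 nM.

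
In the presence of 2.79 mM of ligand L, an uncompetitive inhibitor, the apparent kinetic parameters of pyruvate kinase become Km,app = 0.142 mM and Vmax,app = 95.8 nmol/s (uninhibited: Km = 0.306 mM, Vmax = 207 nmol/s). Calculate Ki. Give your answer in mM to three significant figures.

2.40 mM

Uncompetitive: Vmax,app = Vmax/α (and Km,app = Km/α) with α = 1 + [I]/Ki.
α = Vmax/Vmax,app = 207/95.8 = 2.161.
Ki = [I]/(α − 1) = 2.79/1.161 = 2.40 mM.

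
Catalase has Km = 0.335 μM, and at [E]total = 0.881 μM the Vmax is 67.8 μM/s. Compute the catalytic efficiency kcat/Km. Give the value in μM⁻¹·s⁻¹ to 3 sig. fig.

230 μM⁻¹·s⁻¹

kcat = Vmax/[E]total = 67.8/0.881 = 77.0 s⁻¹.
kcat/Km = 77.0/0.335 = 230 μM⁻¹·s⁻¹.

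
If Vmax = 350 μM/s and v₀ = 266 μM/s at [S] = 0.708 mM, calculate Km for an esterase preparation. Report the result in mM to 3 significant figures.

v/Vmax = 266/350 = 0.7600 = [S]/(Km+[S]).
So Km + [S] = [S]/0.7600 = 0.9316 mM, giving Km = 0.9316 − 0.708 = 0.224 mM.

0.224 mM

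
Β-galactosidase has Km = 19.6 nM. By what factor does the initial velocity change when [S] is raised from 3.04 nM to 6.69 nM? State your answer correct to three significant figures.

The fractional saturations are [S]/(Km+[S]) = 3.04/22.64 = 0.1343 and 6.69/26.29 = 0.2545.
v₂/v₁ is just their ratio: 0.2545/0.1343 = 1.90.

1.90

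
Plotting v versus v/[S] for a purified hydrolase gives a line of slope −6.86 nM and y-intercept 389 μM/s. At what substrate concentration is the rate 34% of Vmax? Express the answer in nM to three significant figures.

The Eadie–Hofstee slope gives Km = 6.86 nM (slope = −Km).
v/Vmax = [S]/(Km+[S]) = 0.34 ⇒ [S] = Km·0.34/(1−0.34) = 6.86 × 0.5152 = 3.53 nM.

3.53 nM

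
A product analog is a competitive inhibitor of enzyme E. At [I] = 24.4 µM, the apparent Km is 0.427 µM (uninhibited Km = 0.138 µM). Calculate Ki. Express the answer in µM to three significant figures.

Competitive: Km,app = α·Km with α = 1 + [I]/Ki.
α = Km,app/Km = 0.427/0.138 = 3.094.
Since α = 1 + [I]/Ki, [I]/Ki = 3.094 − 1 = 2.094 and Ki = 24.4/2.094 = 11.7 µM.

11.7 µM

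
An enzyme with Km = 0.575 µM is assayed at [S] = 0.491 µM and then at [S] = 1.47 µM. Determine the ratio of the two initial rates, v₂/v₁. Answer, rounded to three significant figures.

Since Vmax cancels, v₂/v₁ = [S]₂(Km+[S]₁) / [S]₁(Km+[S]₂).
= 1.47×(0.575+0.491) / (0.491×(0.575+1.47)) = 1.567/1.004 = 1.56.

1.56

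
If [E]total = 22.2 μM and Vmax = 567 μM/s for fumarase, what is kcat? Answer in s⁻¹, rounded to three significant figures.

kcat = Vmax/[E]total = 567 μM/s / 22.2 μM = 25.5 s⁻¹.

25.5 s⁻¹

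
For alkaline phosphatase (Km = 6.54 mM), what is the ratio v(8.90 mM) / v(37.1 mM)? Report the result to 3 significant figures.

Since Vmax cancels, v₂/v₁ = [S]₂(Km+[S]₁) / [S]₁(Km+[S]₂).
= 8.90×(6.54+37.1) / (37.1×(6.54+8.90)) = 388.4/572.8 = 0.678.

0.678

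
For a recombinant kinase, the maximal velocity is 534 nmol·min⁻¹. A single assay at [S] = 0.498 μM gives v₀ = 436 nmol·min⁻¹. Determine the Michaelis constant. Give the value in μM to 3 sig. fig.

0.112 μM

From v = Vmax[S]/(Km+[S]), Km = [S](Vmax − v)/v.
Km = 0.498 × (534 − 436) / 436 = 48.80/436 = 0.112 μM.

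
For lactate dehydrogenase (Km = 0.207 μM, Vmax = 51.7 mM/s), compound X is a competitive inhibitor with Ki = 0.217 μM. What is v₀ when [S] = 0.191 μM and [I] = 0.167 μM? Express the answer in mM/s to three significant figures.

17.7 mM/s

α = 1 + [I]/Ki = 1 + 0.167/0.217 = 1.770.
For a competitive inhibitor, Vmax is unchanged and the apparent Km becomes α·Km: Km,app = 0.366 μM, Vmax,app = 51.7 mM/s.
v = Vmax,app·[S]/(Km,app + [S]) = 51.7 × 0.191/(0.366 + 0.191) = 17.7 mM/s.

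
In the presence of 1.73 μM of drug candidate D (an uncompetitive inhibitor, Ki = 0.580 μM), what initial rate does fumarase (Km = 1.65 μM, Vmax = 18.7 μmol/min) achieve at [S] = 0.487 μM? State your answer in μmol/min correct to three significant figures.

α = 1 + [I]/Ki = 1 + 1.73/0.580 = 3.983.
For an uncompetitive inhibitor, both parameters are divided by α, giving Vmax/α and Km/α: Km,app = 0.414 μM, Vmax,app = 4.70 μmol/min.
v = Vmax,app·[S]/(Km,app + [S]) = 4.70 × 0.487/(0.414 + 0.487) = 2.54 μmol/min.

2.54 μmol/min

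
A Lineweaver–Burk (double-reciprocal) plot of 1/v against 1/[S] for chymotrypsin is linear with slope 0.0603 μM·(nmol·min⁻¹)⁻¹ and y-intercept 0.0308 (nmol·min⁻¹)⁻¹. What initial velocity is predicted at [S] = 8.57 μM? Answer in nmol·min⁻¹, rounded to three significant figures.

The y-intercept is 1/Vmax, so Vmax = 1/0.0308 = 32.5 nmol·min⁻¹.
The slope is Km/Vmax, so Km = 0.0603 × 32.5 = 1.96 μM.
Then v = 32.5 × 8.57/(1.96 + 8.57) = 26.4 nmol·min⁻¹.

26.4 nmol·min⁻¹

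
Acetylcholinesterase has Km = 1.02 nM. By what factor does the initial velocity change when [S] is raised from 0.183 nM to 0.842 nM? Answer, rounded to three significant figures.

Since Vmax cancels, v₂/v₁ = [S]₂(Km+[S]₁) / [S]₁(Km+[S]₂).
= 0.842×(1.02+0.183) / (0.183×(1.02+0.842)) = 1.013/0.3407 = 2.97.

2.97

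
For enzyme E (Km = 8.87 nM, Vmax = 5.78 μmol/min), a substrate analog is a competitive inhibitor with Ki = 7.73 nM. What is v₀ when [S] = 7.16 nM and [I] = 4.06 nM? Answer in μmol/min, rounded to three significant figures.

With α = 1 + [I]/Ki = 1 + 4.06/7.73 = 1.525, the competitive rate law is v = Vmax[S] / (αKm + [S]).
v = 5.78×7.16 / (1.525×8.87 + 7.16) = 41.38/20.69 = 2.00 μmol/min.

2.00 μmol/min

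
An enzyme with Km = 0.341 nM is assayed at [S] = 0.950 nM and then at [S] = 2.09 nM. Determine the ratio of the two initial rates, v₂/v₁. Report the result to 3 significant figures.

Since Vmax cancels, v₂/v₁ = [S]₂(Km+[S]₁) / [S]₁(Km+[S]₂).
= 2.09×(0.341+0.950) / (0.950×(0.341+2.09)) = 2.698/2.309 = 1.17.

1.17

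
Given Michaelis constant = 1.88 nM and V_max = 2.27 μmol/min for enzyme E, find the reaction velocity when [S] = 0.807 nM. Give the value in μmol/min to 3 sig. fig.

v = Vmax·[S]/(Km + [S]) = 2.27 × 0.807 / (1.88 + 0.807)
  = 1.832 / 2.687 = 0.682 μmol/min.

0.682 μmol/min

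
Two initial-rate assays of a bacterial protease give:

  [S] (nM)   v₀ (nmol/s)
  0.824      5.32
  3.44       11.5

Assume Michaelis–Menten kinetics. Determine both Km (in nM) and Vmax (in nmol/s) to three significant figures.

Km = 1.99 nM; Vmax = 18.1 nmol/s

In reciprocal form, 1/v = (Km/Vmax)·(1/[S]) + 1/Vmax. The two points give (1/[S], 1/v) = (1.214, 0.1880) and (0.2907, 0.08696).
Slope = (0.1880 − 0.08696)/(1.214 − 0.2907) = 0.1095; intercept = 0.1880 − 0.1095×1.214 = 0.05514.
Vmax = 1/intercept = 18.1 nmol/s; Km = slope × Vmax = 0.1095 × 18.1 = 1.99 nM.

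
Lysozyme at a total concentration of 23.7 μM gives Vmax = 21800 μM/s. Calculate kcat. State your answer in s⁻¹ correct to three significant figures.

kcat = Vmax/[E]total = 21800 μM/s / 23.7 μM = 920 s⁻¹.

920 s⁻¹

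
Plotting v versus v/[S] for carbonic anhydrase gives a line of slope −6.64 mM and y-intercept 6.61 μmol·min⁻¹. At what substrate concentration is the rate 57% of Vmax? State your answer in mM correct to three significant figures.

8.80 mM

The Eadie–Hofstee slope gives Km = 6.64 mM (slope = −Km).
v/Vmax = [S]/(Km+[S]) = 0.57 ⇒ [S] = Km·0.57/(1−0.57) = 6.64 × 1.326 = 8.80 mM.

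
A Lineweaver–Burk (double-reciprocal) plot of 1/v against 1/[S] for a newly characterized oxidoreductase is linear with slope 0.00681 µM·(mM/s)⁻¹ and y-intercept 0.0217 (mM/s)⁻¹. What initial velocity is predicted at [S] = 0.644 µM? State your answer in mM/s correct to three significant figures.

The y-intercept is 1/Vmax, so Vmax = 1/0.0217 = 46.1 mM/s.
The slope is Km/Vmax, so Km = 0.00681 × 46.1 = 0.314 µM.
Then v = 46.1 × 0.644/(0.314 + 0.644) = 31.0 mM/s.

31.0 mM/s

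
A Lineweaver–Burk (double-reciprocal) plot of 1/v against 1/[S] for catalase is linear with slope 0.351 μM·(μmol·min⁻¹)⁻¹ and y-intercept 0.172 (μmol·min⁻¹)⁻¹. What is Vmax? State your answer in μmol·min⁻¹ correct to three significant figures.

The y-intercept of a Lineweaver–Burk plot equals 1/Vmax, so Vmax = 1/0.172 = 5.81 μmol·min⁻¹.

5.81 μmol·min⁻¹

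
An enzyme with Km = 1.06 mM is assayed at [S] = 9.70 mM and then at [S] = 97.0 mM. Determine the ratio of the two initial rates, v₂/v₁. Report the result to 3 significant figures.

1.10

The fractional saturations are [S]/(Km+[S]) = 9.70/10.76 = 0.9015 and 97.0/98.06 = 0.9892.
v₂/v₁ is just their ratio: 0.9892/0.9015 = 1.10.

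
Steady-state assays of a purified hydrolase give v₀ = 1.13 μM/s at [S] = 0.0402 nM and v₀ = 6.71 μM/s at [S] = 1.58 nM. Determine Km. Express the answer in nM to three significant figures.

0.234 nM

In reciprocal form, 1/v = (Km/Vmax)·(1/[S]) + 1/Vmax. The two points give (1/[S], 1/v) = (24.88, 0.8850) and (0.6329, 0.1490).
Slope = (0.8850 − 0.1490)/(24.88 − 0.6329) = 0.03036; intercept = 0.8850 − 0.03036×24.88 = 0.1298.
Vmax = 1/intercept = 7.70 μM/s; Km = slope × Vmax = 0.03036 × 7.70 = 0.234 nM.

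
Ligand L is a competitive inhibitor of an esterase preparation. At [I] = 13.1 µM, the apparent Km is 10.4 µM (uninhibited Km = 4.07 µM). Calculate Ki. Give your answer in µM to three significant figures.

8.42 µM

Competitive: Km,app = α·Km with α = 1 + [I]/Ki.
α = Km,app/Km = 10.4/4.07 = 2.555.
Ki = [I]/(α − 1) = 13.1/1.555 = 8.42 µM.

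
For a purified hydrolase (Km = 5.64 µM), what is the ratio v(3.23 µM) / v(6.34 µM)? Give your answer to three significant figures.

The fractional saturations are [S]/(Km+[S]) = 6.34/11.98 = 0.5292 and 3.23/8.870 = 0.3641.
v₂/v₁ is just their ratio: 0.3641/0.5292 = 0.688.

0.688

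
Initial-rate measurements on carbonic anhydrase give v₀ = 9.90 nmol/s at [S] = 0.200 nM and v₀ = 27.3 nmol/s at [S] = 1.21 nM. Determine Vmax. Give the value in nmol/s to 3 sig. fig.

From v = Vmax[S]/(Km+[S]), each point gives Vmax = v(Km+[S])/[S].
Equating: 9.90(Km+0.200)/0.200 = 27.3(Km+1.21)/1.21.
49.50·Km + 9.90 = 22.56·Km + 27.3, so (49.50 − 22.56)·Km = 27.3 − 9.90.
Km = 17.40/26.94 = 0.646 nM; then Vmax = 9.90(0.646+0.200)/0.200 = 41.9 nmol/s.

41.9 nmol/s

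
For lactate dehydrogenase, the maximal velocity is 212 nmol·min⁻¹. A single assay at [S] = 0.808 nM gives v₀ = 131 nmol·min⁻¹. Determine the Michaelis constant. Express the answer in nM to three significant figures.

From v = Vmax[S]/(Km+[S]), Km = [S](Vmax − v)/v.
Km = 0.808 × (212 − 131) / 131 = 65.45/131 = 0.500 nM.

0.500 nM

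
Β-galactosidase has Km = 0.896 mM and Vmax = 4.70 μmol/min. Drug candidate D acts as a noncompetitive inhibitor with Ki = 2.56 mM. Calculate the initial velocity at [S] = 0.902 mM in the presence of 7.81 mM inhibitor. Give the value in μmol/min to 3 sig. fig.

0.582 μmol/min

With α = 1 + [I]/Ki = 1 + 7.81/2.56 = 4.051, the noncompetitive rate law is v = (Vmax/α)·[S] / (Km + [S]).
v = (4.70/4.051)×0.902 / (0.896 + 0.902) = 1.047/1.798 = 0.582 μmol/min.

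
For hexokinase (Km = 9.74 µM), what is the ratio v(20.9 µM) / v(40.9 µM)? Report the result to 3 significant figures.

The fractional saturations are [S]/(Km+[S]) = 40.9/50.64 = 0.8077 and 20.9/30.64 = 0.6821.
v₂/v₁ is just their ratio: 0.6821/0.8077 = 0.845.

0.845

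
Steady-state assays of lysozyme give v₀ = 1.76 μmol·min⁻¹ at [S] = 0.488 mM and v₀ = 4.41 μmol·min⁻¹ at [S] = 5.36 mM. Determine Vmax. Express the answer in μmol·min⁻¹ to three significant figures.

5.19 μmol·min⁻¹

In reciprocal form, 1/v = (Km/Vmax)·(1/[S]) + 1/Vmax. The two points give (1/[S], 1/v) = (2.049, 0.5682) and (0.1866, 0.2268).
Slope = (0.5682 − 0.2268)/(2.049 − 0.1866) = 0.1833; intercept = 0.5682 − 0.1833×2.049 = 0.1926.
Vmax = 1/intercept = 5.19 μmol·min⁻¹; Km = slope × Vmax = 0.1833 × 5.19 = 0.952 mM.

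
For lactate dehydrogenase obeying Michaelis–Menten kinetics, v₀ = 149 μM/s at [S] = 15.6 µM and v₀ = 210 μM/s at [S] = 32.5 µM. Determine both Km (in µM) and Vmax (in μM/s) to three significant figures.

Km = 19.7 µM; Vmax = 338 μM/s

From v = Vmax[S]/(Km+[S]), each point gives Vmax = v(Km+[S])/[S].
Equating: 149(Km+15.6)/15.6 = 210(Km+32.5)/32.5.
9.551·Km + 149 = 6.462·Km + 210, so (9.551 − 6.462)·Km = 210 − 149.
Km = 61.00/3.090 = 19.7 µM; then Vmax = 149(19.7+15.6)/15.6 = 338 μM/s.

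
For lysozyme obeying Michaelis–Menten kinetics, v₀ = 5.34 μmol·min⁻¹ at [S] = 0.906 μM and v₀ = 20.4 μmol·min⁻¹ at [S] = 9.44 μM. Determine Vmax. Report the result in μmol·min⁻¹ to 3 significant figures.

29.1 μmol·min⁻¹

In reciprocal form, 1/v = (Km/Vmax)·(1/[S]) + 1/Vmax. The two points give (1/[S], 1/v) = (1.104, 0.1873) and (0.1059, 0.04902).
Slope = (0.1873 − 0.04902)/(1.104 − 0.1059) = 0.1385; intercept = 0.1873 − 0.1385×1.104 = 0.03434.
Vmax = 1/intercept = 29.1 μmol·min⁻¹; Km = slope × Vmax = 0.1385 × 29.1 = 4.03 μM.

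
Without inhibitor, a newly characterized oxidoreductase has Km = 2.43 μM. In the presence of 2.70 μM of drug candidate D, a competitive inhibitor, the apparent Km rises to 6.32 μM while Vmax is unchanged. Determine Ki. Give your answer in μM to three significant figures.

Competitive: Km,app = α·Km with α = 1 + [I]/Ki.
α = Km,app/Km = 6.32/2.43 = 2.601.
Since α = 1 + [I]/Ki, [I]/Ki = 2.601 − 1 = 1.601 and Ki = 2.70/1.601 = 1.69 μM.

1.69 μM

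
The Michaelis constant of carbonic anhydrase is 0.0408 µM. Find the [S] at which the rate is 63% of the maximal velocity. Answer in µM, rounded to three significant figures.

v/Vmax = [S]/(Km+[S]) = 0.63, so [S] = Km·0.63/(1 − 0.63) = 0.0408 × 1.703.
[S] = 0.0695 µM.

0.0695 µM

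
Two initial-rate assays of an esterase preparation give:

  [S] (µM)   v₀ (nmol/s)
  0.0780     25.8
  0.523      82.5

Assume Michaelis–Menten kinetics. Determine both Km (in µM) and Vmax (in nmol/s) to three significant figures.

Km = 0.328 µM; Vmax = 134 nmol/s

From v = Vmax[S]/(Km+[S]), each point gives Vmax = v(Km+[S])/[S].
Equating: 25.8(Km+0.0780)/0.0780 = 82.5(Km+0.523)/0.523.
330.8·Km + 25.8 = 157.7·Km + 82.5, so (330.8 − 157.7)·Km = 82.5 − 25.8.
Km = 56.70/173.0 = 0.328 µM; then Vmax = 25.8(0.328+0.0780)/0.0780 = 134 nmol/s.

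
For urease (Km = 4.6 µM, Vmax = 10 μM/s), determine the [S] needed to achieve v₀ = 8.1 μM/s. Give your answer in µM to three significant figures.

The required fractional saturation is v/Vmax = 8.1/10 = 0.8100.
Then [S]/(Km+[S]) = 0.8100 ⇒ [S] = 4.6 × 0.8100/(1 − 0.8100) = 19.6 µM.

19.6 µM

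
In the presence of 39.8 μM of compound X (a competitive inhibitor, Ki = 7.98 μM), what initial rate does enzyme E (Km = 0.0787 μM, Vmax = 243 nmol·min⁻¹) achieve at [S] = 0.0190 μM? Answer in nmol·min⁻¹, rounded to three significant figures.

9.42 nmol·min⁻¹

With α = 1 + [I]/Ki = 1 + 39.8/7.98 = 5.987, the competitive rate law is v = Vmax[S] / (αKm + [S]).
v = 243×0.0190 / (5.987×0.0787 + 0.0190) = 4.617/0.4902 = 9.42 nmol·min⁻¹.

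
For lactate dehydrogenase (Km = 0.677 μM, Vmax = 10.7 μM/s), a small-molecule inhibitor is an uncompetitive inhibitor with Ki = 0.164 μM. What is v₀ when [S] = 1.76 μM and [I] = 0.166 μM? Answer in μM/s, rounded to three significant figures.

α = 1 + [I]/Ki = 1 + 0.166/0.164 = 2.012.
For an uncompetitive inhibitor, both parameters are divided by α, giving Vmax/α and Km/α: Km,app = 0.336 μM, Vmax,app = 5.32 μM/s.
v = Vmax,app·[S]/(Km,app + [S]) = 5.32 × 1.76/(0.336 + 1.76) = 4.46 μM/s.

4.46 μM/s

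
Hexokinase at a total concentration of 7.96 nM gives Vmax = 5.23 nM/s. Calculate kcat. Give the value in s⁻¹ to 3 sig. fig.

0.657 s⁻¹

kcat = Vmax/[E]total = 5.23 nM/s / 7.96 nM = 0.657 s⁻¹.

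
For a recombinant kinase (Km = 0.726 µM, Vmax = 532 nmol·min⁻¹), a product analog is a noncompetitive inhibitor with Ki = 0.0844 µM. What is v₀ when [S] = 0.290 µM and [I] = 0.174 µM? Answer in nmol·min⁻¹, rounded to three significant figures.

49.6 nmol·min⁻¹

α = 1 + [I]/Ki = 1 + 0.174/0.0844 = 3.062.
For a noncompetitive inhibitor, Vmax is reduced to Vmax/α while Km is unchanged: Km,app = 0.726 µM, Vmax,app = 174 nmol·min⁻¹.
v = Vmax,app·[S]/(Km,app + [S]) = 174 × 0.290/(0.726 + 0.290) = 49.6 nmol·min⁻¹.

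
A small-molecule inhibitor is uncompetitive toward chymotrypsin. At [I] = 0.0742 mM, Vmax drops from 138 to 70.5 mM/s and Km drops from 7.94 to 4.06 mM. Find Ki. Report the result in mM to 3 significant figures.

Uncompetitive: Vmax,app = Vmax/α (and Km,app = Km/α) with α = 1 + [I]/Ki.
α = Vmax/Vmax,app = 138/70.5 = 1.957.
Ki = [I]/(α − 1) = 0.0742/0.9574 = 0.0775 mM.

0.0775 mM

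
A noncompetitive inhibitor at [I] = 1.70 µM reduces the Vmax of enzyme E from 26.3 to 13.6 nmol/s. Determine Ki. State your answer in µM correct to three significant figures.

1.82 µM

Noncompetitive: Vmax,app = Vmax/α with α = 1 + [I]/Ki.
α = Vmax/Vmax,app = 26.3/13.6 = 1.934.
Since α = 1 + [I]/Ki, [I]/Ki = 1.934 − 1 = 0.9338 and Ki = 1.70/0.9338 = 1.82 µM.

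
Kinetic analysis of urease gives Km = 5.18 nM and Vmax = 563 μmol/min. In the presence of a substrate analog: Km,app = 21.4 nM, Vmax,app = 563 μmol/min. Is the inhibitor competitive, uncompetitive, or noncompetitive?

competitive

Km increases (5.18 → 21.4 nM) while Vmax is unchanged — the hallmark of competitive inhibition.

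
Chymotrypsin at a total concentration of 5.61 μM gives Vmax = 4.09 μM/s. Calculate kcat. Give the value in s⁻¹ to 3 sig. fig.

kcat = Vmax/[E]total = 4.09 μM/s / 5.61 μM = 0.729 s⁻¹.

0.729 s⁻¹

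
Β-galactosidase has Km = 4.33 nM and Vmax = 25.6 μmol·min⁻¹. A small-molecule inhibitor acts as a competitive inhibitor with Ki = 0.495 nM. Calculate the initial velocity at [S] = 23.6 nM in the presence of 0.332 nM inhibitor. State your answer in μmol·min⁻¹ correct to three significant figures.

With α = 1 + [I]/Ki = 1 + 0.332/0.495 = 1.671, the competitive rate law is v = Vmax[S] / (αKm + [S]).
v = 25.6×23.6 / (1.671×4.33 + 23.6) = 604.2/30.83 = 19.6 μmol·min⁻¹.

19.6 μmol·min⁻¹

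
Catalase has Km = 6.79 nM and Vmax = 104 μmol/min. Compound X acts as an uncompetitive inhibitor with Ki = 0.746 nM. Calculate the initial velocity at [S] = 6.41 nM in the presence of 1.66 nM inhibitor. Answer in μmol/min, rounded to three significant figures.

With α = 1 + [I]/Ki = 1 + 1.66/0.746 = 3.225, the uncompetitive rate law is v = (Vmax/α)·[S] / (Km/α + [S]).
v = (104/3.225)×6.41 / (6.79/3.225 + 6.41) = 206.7/8.515 = 24.3 μmol/min.

24.3 μmol/min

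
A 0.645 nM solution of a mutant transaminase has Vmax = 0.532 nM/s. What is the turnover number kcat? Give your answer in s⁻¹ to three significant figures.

0.825 s⁻¹

kcat = Vmax/[E]total = 0.532 nM/s / 0.645 nM = 0.825 s⁻¹.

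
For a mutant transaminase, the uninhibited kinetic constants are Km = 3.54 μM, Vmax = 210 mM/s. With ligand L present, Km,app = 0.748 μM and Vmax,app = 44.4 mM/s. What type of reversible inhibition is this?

uncompetitive

Both Km and Vmax decrease by the same factor (~4.73-fold) — characteristic of uncompetitive inhibition.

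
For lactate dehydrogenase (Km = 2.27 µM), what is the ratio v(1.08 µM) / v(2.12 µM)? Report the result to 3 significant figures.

Since Vmax cancels, v₂/v₁ = [S]₂(Km+[S]₁) / [S]₁(Km+[S]₂).
= 1.08×(2.27+2.12) / (2.12×(2.27+1.08)) = 4.741/7.102 = 0.668.

0.668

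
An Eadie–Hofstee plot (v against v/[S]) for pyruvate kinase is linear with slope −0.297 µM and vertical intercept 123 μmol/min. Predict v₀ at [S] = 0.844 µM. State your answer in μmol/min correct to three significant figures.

In the Eadie–Hofstee form v = Vmax − Km·(v/[S]), the slope is −Km and the intercept is Vmax, so Km = 0.297 µM and Vmax = 123 μmol/min.
v = 123 × 0.844/(0.297 + 0.844) = 91.0 μmol/min.

91.0 μmol/min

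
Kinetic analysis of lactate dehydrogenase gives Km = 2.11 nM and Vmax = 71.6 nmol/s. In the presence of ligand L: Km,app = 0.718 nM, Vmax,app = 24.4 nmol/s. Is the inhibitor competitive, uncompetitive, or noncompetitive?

uncompetitive

Both Km and Vmax decrease by the same factor (~2.94-fold) — characteristic of uncompetitive inhibition.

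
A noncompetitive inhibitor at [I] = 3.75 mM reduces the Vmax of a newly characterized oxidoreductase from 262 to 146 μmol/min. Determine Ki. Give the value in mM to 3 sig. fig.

Noncompetitive: Vmax,app = Vmax/α with α = 1 + [I]/Ki.
α = Vmax/Vmax,app = 262/146 = 1.795.
Ki = [I]/(α − 1) = 3.75/0.7945 = 4.72 mM.

4.72 mM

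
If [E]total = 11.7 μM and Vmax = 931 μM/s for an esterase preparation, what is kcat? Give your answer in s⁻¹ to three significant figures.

kcat = Vmax/[E]total = 931 μM/s / 11.7 μM = 79.6 s⁻¹.

79.6 s⁻¹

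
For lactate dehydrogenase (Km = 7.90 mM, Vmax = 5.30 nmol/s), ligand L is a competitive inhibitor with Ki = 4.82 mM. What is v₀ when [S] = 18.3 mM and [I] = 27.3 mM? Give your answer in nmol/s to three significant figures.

1.37 nmol/s

α = 1 + [I]/Ki = 1 + 27.3/4.82 = 6.664.
For a competitive inhibitor, Vmax is unchanged and the apparent Km becomes α·Km: Km,app = 52.6 mM, Vmax,app = 5.30 nmol/s.
v = Vmax,app·[S]/(Km,app + [S]) = 5.30 × 18.3/(52.6 + 18.3) = 1.37 nmol/s.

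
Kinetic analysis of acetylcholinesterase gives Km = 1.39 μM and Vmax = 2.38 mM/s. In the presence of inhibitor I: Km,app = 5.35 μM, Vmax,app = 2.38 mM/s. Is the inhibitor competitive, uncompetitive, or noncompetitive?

Km increases (1.39 → 5.35 μM) while Vmax is unchanged — the hallmark of competitive inhibition.

competitive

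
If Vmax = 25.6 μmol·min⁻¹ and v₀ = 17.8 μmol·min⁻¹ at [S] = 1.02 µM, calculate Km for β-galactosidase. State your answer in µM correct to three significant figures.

0.447 µM

From v = Vmax[S]/(Km+[S]), Km = [S](Vmax − v)/v.
Km = 1.02 × (25.6 − 17.8) / 17.8 = 7.956/17.8 = 0.447 µM.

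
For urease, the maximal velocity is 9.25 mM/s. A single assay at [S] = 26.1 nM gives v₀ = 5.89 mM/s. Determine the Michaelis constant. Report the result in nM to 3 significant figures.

From v = Vmax[S]/(Km+[S]), Km = [S](Vmax − v)/v.
Km = 26.1 × (9.25 − 5.89) / 5.89 = 87.70/5.89 = 14.9 nM.

14.9 nM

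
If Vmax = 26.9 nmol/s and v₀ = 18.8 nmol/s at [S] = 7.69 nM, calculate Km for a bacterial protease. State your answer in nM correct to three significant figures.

3.31 nM

From v = Vmax[S]/(Km+[S]), Km = [S](Vmax − v)/v.
Km = 7.69 × (26.9 − 18.8) / 18.8 = 62.29/18.8 = 3.31 nM.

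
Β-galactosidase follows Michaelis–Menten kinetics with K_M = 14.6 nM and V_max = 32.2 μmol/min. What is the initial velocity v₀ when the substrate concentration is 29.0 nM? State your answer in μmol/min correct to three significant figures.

[S]/(Km+[S]) = 29.0/43.60 = 0.6651, the fractional saturation.
v = 0.6651 × Vmax = 0.6651 × 32.2 = 21.4 μmol/min.

21.4 μmol/min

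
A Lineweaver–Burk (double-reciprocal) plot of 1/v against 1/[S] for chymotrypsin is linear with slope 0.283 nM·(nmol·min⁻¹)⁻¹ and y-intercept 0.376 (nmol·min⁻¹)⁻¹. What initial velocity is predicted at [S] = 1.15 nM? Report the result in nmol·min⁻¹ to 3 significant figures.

1.61 nmol·min⁻¹

The y-intercept is 1/Vmax, so Vmax = 1/0.376 = 2.66 nmol·min⁻¹.
The slope is Km/Vmax, so Km = 0.283 × 2.66 = 0.753 nM.
Then v = 2.66 × 1.15/(0.753 + 1.15) = 1.61 nmol·min⁻¹.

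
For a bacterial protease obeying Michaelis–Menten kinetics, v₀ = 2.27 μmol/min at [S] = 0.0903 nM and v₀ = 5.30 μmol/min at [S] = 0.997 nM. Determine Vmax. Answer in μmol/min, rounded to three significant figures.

6.11 μmol/min

From v = Vmax[S]/(Km+[S]), each point gives Vmax = v(Km+[S])/[S].
Equating: 2.27(Km+0.0903)/0.0903 = 5.30(Km+0.997)/0.997.
25.14·Km + 2.27 = 5.316·Km + 5.30, so (25.14 − 5.316)·Km = 5.30 − 2.27.
Km = 3.030/19.82 = 0.153 nM; then Vmax = 2.27(0.153+0.0903)/0.0903 = 6.11 μmol/min.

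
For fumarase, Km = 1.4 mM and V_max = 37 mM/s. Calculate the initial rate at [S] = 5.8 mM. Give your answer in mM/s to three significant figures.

29.8 mM/s

[S]/(Km+[S]) = 5.8/7.200 = 0.8056, the fractional saturation.
v = 0.8056 × Vmax = 0.8056 × 37 = 29.8 mM/s.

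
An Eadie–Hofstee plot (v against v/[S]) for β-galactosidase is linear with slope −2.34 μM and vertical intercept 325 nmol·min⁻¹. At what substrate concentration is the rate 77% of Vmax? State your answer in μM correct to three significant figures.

The Eadie–Hofstee slope gives Km = 2.34 μM (slope = −Km).
v/Vmax = [S]/(Km+[S]) = 0.77 ⇒ [S] = Km·0.77/(1−0.77) = 2.34 × 3.348 = 7.83 μM.

7.83 μM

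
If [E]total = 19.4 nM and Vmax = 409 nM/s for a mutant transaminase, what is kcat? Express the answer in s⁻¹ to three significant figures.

21.1 s⁻¹

kcat = Vmax/[E]total = 409 nM/s / 19.4 nM = 21.1 s⁻¹.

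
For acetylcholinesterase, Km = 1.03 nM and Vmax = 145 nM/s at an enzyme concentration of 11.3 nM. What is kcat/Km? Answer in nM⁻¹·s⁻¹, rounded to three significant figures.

kcat = Vmax/[E]total = 145/11.3 = 12.8 s⁻¹.
kcat/Km = 12.8/1.03 = 12.5 nM⁻¹·s⁻¹.

12.5 nM⁻¹·s⁻¹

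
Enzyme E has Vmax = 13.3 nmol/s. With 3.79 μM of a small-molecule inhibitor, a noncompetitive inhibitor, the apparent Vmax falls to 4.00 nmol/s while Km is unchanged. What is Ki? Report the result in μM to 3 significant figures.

Noncompetitive: Vmax,app = Vmax/α with α = 1 + [I]/Ki.
α = Vmax/Vmax,app = 13.3/4.00 = 3.325.
Since α = 1 + [I]/Ki, [I]/Ki = 3.325 − 1 = 2.325 and Ki = 3.79/2.325 = 1.63 μM.

1.63 μM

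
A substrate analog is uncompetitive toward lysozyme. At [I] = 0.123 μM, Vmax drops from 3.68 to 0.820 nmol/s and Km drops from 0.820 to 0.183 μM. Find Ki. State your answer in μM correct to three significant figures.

0.0353 μM

Uncompetitive: Vmax,app = Vmax/α (and Km,app = Km/α) with α = 1 + [I]/Ki.
α = Vmax/Vmax,app = 3.68/0.820 = 4.488.
Ki = [I]/(α − 1) = 0.123/3.488 = 0.0353 μM.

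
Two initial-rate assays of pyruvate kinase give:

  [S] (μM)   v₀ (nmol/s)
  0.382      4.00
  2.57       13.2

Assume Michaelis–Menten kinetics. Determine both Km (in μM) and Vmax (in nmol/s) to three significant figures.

Km = 1.72 μM; Vmax = 22.1 nmol/s

From v = Vmax[S]/(Km+[S]), each point gives Vmax = v(Km+[S])/[S].
Equating: 4.00(Km+0.382)/0.382 = 13.2(Km+2.57)/2.57.
10.47·Km + 4.00 = 5.136·Km + 13.2, so (10.47 − 5.136)·Km = 13.2 − 4.00.
Km = 9.200/5.335 = 1.72 μM; then Vmax = 4.00(1.72+0.382)/0.382 = 22.1 nmol/s.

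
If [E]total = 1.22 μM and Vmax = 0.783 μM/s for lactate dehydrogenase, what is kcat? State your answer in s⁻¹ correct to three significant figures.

0.642 s⁻¹

kcat = Vmax/[E]total = 0.783 μM/s / 1.22 μM = 0.642 s⁻¹.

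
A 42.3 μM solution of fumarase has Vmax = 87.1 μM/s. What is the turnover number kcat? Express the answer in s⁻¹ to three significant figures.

2.06 s⁻¹

kcat = Vmax/[E]total = 87.1 μM/s / 42.3 μM = 2.06 s⁻¹.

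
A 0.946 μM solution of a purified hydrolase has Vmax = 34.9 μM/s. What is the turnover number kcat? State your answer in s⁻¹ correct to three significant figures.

kcat = Vmax/[E]total = 34.9 μM/s / 0.946 μM = 36.9 s⁻¹.

36.9 s⁻¹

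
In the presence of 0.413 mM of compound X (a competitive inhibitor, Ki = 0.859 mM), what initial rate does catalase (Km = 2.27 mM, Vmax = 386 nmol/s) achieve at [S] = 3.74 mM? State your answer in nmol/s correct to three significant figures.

α = 1 + [I]/Ki = 1 + 0.413/0.859 = 1.481.
For a competitive inhibitor, Vmax is unchanged and the apparent Km becomes α·Km: Km,app = 3.36 mM, Vmax,app = 386 nmol/s.
v = Vmax,app·[S]/(Km,app + [S]) = 386 × 3.74/(3.36 + 3.74) = 203 nmol/s.

203 nmol/s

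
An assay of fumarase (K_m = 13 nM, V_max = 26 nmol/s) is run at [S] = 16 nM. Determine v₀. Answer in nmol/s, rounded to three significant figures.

[S]/(Km+[S]) = 16/29.00 = 0.5517, the fractional saturation.
v = 0.5517 × Vmax = 0.5517 × 26 = 14.3 nmol/s.

14.3 nmol/s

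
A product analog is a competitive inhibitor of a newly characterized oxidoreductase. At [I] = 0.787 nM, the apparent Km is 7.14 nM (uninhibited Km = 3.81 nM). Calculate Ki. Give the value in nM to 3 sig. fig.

0.900 nM

Competitive: Km,app = α·Km with α = 1 + [I]/Ki.
α = Km,app/Km = 7.14/3.81 = 1.874.
Since α = 1 + [I]/Ki, [I]/Ki = 1.874 − 1 = 0.8740 and Ki = 0.787/0.8740 = 0.900 nM.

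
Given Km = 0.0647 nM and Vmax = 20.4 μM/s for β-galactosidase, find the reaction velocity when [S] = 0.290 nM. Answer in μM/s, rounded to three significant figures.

v = Vmax·[S]/(Km + [S]) = 20.4 × 0.290 / (0.0647 + 0.290)
  = 5.916 / 0.3547 = 16.7 μM/s.

16.7 μM/s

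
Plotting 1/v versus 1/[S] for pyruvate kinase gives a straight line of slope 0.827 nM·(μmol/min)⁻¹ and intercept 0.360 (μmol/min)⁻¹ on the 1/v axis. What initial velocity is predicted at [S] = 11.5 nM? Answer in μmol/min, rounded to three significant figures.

2.32 μmol/min

The y-intercept is 1/Vmax, so Vmax = 1/0.360 = 2.78 μmol/min.
The slope is Km/Vmax, so Km = 0.827 × 2.78 = 2.30 nM.
Then v = 2.78 × 11.5/(2.30 + 11.5) = 2.32 μmol/min.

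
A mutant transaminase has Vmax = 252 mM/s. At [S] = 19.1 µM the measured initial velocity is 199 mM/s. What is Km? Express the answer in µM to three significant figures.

v/Vmax = 199/252 = 0.7897 = [S]/(Km+[S]).
So Km + [S] = [S]/0.7897 = 24.19 µM, giving Km = 24.19 − 19.1 = 5.09 µM.

5.09 µM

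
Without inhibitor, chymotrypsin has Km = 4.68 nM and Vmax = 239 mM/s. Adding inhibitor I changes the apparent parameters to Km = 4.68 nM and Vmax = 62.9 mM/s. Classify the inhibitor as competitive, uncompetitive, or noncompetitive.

Vmax decreases (239 → 62.9 mM/s) while Km is unchanged — pure noncompetitive inhibition.

noncompetitive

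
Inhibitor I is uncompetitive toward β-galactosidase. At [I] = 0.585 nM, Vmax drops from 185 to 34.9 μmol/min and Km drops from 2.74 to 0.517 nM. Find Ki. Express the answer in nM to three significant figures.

0.136 nM

Uncompetitive: Vmax,app = Vmax/α (and Km,app = Km/α) with α = 1 + [I]/Ki.
α = Vmax/Vmax,app = 185/34.9 = 5.301.
Ki = [I]/(α − 1) = 0.585/4.301 = 0.136 nM.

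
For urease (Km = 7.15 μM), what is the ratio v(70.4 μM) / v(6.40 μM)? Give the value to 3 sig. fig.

The fractional saturations are [S]/(Km+[S]) = 6.40/13.55 = 0.4723 and 70.4/77.55 = 0.9078.
v₂/v₁ is just their ratio: 0.9078/0.4723 = 1.92.

1.92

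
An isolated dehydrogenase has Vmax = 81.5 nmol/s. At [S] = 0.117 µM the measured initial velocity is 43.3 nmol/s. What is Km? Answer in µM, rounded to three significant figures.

0.103 µM

v/Vmax = 43.3/81.5 = 0.5313 = [S]/(Km+[S]).
So Km + [S] = [S]/0.5313 = 0.2202 µM, giving Km = 0.2202 − 0.117 = 0.103 µM.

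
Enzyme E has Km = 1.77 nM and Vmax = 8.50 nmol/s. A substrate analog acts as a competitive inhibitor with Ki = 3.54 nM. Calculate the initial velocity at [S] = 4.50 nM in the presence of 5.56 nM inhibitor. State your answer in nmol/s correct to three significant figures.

With α = 1 + [I]/Ki = 1 + 5.56/3.54 = 2.571, the competitive rate law is v = Vmax[S] / (αKm + [S]).
v = 8.50×4.50 / (2.571×1.77 + 4.50) = 38.25/9.050 = 4.23 nmol/s.

4.23 nmol/s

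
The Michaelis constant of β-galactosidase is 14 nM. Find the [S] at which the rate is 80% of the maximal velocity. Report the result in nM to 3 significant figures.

56.0 nM

v/Vmax = [S]/(Km+[S]) = 0.8, so [S] = Km·0.8/(1 − 0.8) = 14 × 4.000.
[S] = 56.0 nM.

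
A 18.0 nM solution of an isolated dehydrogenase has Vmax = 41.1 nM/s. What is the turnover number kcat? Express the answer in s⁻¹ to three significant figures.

2.28 s⁻¹

kcat = Vmax/[E]total = 41.1 nM/s / 18.0 nM = 2.28 s⁻¹.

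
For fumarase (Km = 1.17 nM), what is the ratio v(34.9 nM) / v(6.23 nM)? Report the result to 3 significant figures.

Since Vmax cancels, v₂/v₁ = [S]₂(Km+[S]₁) / [S]₁(Km+[S]₂).
= 34.9×(1.17+6.23) / (6.23×(1.17+34.9)) = 258.3/224.7 = 1.15.

1.15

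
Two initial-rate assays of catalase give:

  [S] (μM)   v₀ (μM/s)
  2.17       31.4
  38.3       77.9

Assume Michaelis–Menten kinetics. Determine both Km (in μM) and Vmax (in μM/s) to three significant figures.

Km = 3.74 μM; Vmax = 85.5 μM/s

In reciprocal form, 1/v = (Km/Vmax)·(1/[S]) + 1/Vmax. The two points give (1/[S], 1/v) = (0.4608, 0.03185) and (0.02611, 0.01284).
Slope = (0.03185 − 0.01284)/(0.4608 − 0.02611) = 0.04373; intercept = 0.03185 − 0.04373×0.4608 = 0.01170.
Vmax = 1/intercept = 85.5 μM/s; Km = slope × Vmax = 0.04373 × 85.5 = 3.74 μM.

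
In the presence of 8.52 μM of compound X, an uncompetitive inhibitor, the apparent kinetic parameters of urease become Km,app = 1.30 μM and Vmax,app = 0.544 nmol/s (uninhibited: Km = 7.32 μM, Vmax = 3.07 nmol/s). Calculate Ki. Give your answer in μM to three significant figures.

1.83 μM

Uncompetitive: Vmax,app = Vmax/α (and Km,app = Km/α) with α = 1 + [I]/Ki.
α = Vmax/Vmax,app = 3.07/0.544 = 5.643.
Ki = [I]/(α − 1) = 8.52/4.643 = 1.83 μM.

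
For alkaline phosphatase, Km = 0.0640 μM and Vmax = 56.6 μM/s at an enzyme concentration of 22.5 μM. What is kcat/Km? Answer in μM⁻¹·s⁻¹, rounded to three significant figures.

39.3 μM⁻¹·s⁻¹

kcat = Vmax/[E]total = 56.6/22.5 = 2.52 s⁻¹.
kcat/Km = 2.52/0.0640 = 39.3 μM⁻¹·s⁻¹.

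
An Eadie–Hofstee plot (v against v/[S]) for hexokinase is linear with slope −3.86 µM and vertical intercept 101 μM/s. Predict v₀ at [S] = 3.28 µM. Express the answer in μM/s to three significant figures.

In the Eadie–Hofstee form v = Vmax − Km·(v/[S]), the slope is −Km and the intercept is Vmax, so Km = 3.86 µM and Vmax = 101 μM/s.
v = 101 × 3.28/(3.86 + 3.28) = 46.4 μM/s.

46.4 μM/s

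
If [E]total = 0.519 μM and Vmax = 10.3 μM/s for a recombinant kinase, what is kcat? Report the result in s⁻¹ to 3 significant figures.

kcat = Vmax/[E]total = 10.3 μM/s / 0.519 μM = 19.8 s⁻¹.

19.8 s⁻¹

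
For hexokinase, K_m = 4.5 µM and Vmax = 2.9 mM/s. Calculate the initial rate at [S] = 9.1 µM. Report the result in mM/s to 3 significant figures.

1.94 mM/s

v = Vmax·[S]/(Km + [S]) = 2.9 × 9.1 / (4.5 + 9.1)
  = 26.39 / 13.60 = 1.94 mM/s.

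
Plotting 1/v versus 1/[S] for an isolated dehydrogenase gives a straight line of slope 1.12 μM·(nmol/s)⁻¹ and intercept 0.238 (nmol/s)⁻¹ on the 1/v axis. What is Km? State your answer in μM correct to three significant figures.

y-intercept = 1/Vmax ⇒ Vmax = 4.20 nmol/s; slope = Km/Vmax ⇒ Km = slope × Vmax.
Km = 1.12 × 4.20 = 4.71 μM.

4.71 μM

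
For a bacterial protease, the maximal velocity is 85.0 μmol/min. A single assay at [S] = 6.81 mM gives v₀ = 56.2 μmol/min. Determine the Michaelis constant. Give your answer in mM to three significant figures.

3.49 mM

From v = Vmax[S]/(Km+[S]), Km = [S](Vmax − v)/v.
Km = 6.81 × (85.0 − 56.2) / 56.2 = 196.1/56.2 = 3.49 mM.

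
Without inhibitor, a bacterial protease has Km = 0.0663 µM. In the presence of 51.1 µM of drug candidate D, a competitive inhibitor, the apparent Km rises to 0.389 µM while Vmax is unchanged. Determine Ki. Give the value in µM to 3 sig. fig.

10.5 µM

Competitive: Km,app = α·Km with α = 1 + [I]/Ki.
α = Km,app/Km = 0.389/0.0663 = 5.867.
Ki = [I]/(α − 1) = 51.1/4.867 = 10.5 µM.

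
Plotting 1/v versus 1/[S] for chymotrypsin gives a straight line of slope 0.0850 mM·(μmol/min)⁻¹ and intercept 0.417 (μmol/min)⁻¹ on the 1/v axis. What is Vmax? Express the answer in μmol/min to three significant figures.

The y-intercept of a Lineweaver–Burk plot equals 1/Vmax, so Vmax = 1/0.417 = 2.40 μmol/min.

2.40 μmol/min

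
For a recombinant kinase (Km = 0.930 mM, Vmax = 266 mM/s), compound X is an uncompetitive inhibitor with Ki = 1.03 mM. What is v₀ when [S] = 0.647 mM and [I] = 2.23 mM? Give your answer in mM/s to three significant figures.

57.8 mM/s

With α = 1 + [I]/Ki = 1 + 2.23/1.03 = 3.165, the uncompetitive rate law is v = (Vmax/α)·[S] / (Km/α + [S]).
v = (266/3.165)×0.647 / (0.930/3.165 + 0.647) = 54.38/0.9408 = 57.8 mM/s.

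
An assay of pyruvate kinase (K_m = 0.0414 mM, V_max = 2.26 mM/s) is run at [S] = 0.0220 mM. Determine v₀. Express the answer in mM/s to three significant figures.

v = Vmax·[S]/(Km + [S]) = 2.26 × 0.0220 / (0.0414 + 0.0220)
  = 0.04972 / 0.06340 = 0.784 mM/s.

0.784 mM/s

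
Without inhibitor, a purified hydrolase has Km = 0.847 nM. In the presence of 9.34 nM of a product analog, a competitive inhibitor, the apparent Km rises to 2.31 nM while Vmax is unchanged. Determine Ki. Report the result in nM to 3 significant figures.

Competitive: Km,app = α·Km with α = 1 + [I]/Ki.
α = Km,app/Km = 2.31/0.847 = 2.727.
Since α = 1 + [I]/Ki, [I]/Ki = 2.727 − 1 = 1.727 and Ki = 9.34/1.727 = 5.41 nM.

5.41 nM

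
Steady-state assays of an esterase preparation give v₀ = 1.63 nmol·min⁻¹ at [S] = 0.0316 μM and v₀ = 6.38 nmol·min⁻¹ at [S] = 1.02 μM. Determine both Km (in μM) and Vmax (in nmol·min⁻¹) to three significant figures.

In reciprocal form, 1/v = (Km/Vmax)·(1/[S]) + 1/Vmax. The two points give (1/[S], 1/v) = (31.65, 0.6135) and (0.9804, 0.1567).
Slope = (0.6135 − 0.1567)/(31.65 − 0.9804) = 0.01489; intercept = 0.6135 − 0.01489×31.65 = 0.1421.
Vmax = 1/intercept = 7.04 nmol·min⁻¹; Km = slope × Vmax = 0.01489 × 7.04 = 0.105 μM.

Km = 0.105 μM; Vmax = 7.04 nmol·min⁻¹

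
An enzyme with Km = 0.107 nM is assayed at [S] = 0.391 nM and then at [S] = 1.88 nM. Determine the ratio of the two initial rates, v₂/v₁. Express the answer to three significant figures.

Since Vmax cancels, v₂/v₁ = [S]₂(Km+[S]₁) / [S]₁(Km+[S]₂).
= 1.88×(0.107+0.391) / (0.391×(0.107+1.88)) = 0.9362/0.7769 = 1.21.

1.21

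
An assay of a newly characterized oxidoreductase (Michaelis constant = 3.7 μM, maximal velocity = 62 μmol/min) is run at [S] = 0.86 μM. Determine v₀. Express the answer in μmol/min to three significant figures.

11.7 μmol/min

v = Vmax·[S]/(Km + [S]) = 62 × 0.86 / (3.7 + 0.86)
  = 53.32 / 4.560 = 11.7 μmol/min.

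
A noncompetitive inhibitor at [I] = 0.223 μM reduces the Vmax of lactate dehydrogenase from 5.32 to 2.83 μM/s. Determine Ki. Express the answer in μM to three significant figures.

0.253 μM

Noncompetitive: Vmax,app = Vmax/α with α = 1 + [I]/Ki.
α = Vmax/Vmax,app = 5.32/2.83 = 1.880.
Ki = [I]/(α − 1) = 0.223/0.8799 = 0.253 μM.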